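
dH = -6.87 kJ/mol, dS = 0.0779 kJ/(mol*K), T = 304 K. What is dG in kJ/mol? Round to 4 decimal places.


Gibbs: dG = dH - T*dS (consistent units, dS already in kJ/(mol*K)).
T*dS = 304 * 0.0779 = 23.6816
dG = -6.87 - (23.6816)
dG = -30.5516 kJ/mol, rounded to 4 dp:

-30.5516 kJ/mol


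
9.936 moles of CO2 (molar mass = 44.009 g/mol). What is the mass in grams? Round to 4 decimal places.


mass = n * M
mass = 9.936 * 44.009
mass = 437.273424 g, rounded to 4 dp:

437.2734 g


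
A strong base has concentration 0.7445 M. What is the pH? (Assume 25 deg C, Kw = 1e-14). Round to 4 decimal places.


A strong base dissociates completely, so [OH-] equals the given concentration.
pOH = -log10([OH-]) = -log10(0.7445) = 0.128135
pH = 14 - pOH = 14 - 0.128135
pH = 13.871865, rounded to 4 dp:

13.8719


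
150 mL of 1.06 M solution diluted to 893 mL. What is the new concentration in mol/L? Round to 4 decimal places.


Dilution: M1*V1 = M2*V2, solve for M2.
M2 = M1*V1 / V2
M2 = 1.06 * 150 / 893
M2 = 159.0 / 893
M2 = 0.17805151 mol/L, rounded to 4 dp:

0.1781 mol/L


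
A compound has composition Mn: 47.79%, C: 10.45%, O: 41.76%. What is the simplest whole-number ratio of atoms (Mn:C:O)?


Assume 100 g of compound, divide each mass% by atomic mass to get moles, then normalize by the smallest to get a raw atom ratio.
Moles per 100 g: Mn: 47.79/54.938 = 0.8699, C: 10.45/12.011 = 0.87, O: 41.76/15.999 = 2.6102
Raw ratio (divide by min = 0.8699): Mn: 1.0, C: 1.0, O: 3.001
Multiply by 1 to clear fractions: Mn: 1.0 ~= 1, C: 1.0 ~= 1, O: 3.001 ~= 3
Reduce by GCD to get the simplest whole-number ratio:

1:1:3


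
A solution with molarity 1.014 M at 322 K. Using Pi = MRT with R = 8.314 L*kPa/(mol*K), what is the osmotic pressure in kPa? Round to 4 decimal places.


Osmotic pressure (van't Hoff): Pi = M*R*T.
RT = 8.314 * 322 = 2677.108
Pi = 1.014 * 2677.108
Pi = 2714.587512 kPa, rounded to 4 dp:

2714.5875 kPa


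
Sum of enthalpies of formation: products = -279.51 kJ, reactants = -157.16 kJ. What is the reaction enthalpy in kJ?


dH_rxn = sum(dH_f products) - sum(dH_f reactants)
dH_rxn = -279.51 - (-157.16)
dH_rxn = -122.35 kJ:

-122.35 kJ


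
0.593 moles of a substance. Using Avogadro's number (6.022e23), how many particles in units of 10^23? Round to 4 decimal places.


N = n * NA, then divide by 1e23 for the requested units.
N / 1e23 = n * 6.022
N / 1e23 = 0.593 * 6.022
N / 1e23 = 3.571046, rounded to 4 dp:

3.5710


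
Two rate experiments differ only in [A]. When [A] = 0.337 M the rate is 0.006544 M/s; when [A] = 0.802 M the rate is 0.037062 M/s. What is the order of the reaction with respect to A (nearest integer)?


Rate is proportional to [A]^n, so rate2/rate1 = ([A]2/[A]1)^n. Take logs to solve for n.
rate2/rate1 = 0.037062 / 0.006544 = 5.6635
[A]2/[A]1 = 0.802 / 0.337 = 2.3798
n = ln(5.6635) / ln(2.3798) = 2.0
Nearest integer order:

2


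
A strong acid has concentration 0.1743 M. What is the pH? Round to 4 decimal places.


A strong acid dissociates completely, so [H+] equals the given concentration.
pH = -log10([H+]) = -log10(0.1743)
pH = 0.75870261, rounded to 4 dp:

0.7587


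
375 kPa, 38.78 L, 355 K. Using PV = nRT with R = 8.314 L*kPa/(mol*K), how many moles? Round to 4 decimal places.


PV = nRT, solve for n = PV / (RT).
PV = 375 * 38.78 = 14542.5
RT = 8.314 * 355 = 2951.47
n = 14542.5 / 2951.47
n = 4.92720577 mol, rounded to 4 dp:

4.9272 mol


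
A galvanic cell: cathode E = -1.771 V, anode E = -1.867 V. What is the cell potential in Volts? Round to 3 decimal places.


Standard cell potential: E_cell = E_cathode - E_anode.
E_cell = -1.771 - (-1.867)
E_cell = 0.096 V, rounded to 3 dp:

0.096 V


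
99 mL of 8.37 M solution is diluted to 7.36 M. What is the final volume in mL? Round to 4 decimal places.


Dilution: M1*V1 = M2*V2, solve for V2.
V2 = M1*V1 / M2
V2 = 8.37 * 99 / 7.36
V2 = 828.63 / 7.36
V2 = 112.58559783 mL, rounded to 4 dp:

112.5856 mL


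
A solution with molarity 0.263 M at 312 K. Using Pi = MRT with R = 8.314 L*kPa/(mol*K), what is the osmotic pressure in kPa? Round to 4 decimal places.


Osmotic pressure (van't Hoff): Pi = M*R*T.
RT = 8.314 * 312 = 2593.968
Pi = 0.263 * 2593.968
Pi = 682.213584 kPa, rounded to 4 dp:

682.2136 kPa


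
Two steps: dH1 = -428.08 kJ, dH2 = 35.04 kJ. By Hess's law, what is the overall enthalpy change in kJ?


Hess's law: enthalpy is a state function, so add the step enthalpies.
dH_total = dH1 + dH2 = -428.08 + (35.04)
dH_total = -393.04 kJ:

-393.04 kJ


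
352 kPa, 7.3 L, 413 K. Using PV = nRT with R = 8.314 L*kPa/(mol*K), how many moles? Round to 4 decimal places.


PV = nRT, solve for n = PV / (RT).
PV = 352 * 7.3 = 2569.6
RT = 8.314 * 413 = 3433.682
n = 2569.6 / 3433.682
n = 0.74835119 mol, rounded to 4 dp:

0.7484 mol


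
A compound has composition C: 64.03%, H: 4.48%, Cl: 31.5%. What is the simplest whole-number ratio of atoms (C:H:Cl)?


Assume 100 g of compound, divide each mass% by atomic mass to get moles, then normalize by the smallest to get a raw atom ratio.
Moles per 100 g: C: 64.03/12.011 = 5.3309, H: 4.48/1.008 = 4.4444, Cl: 31.5/35.453 = 0.8885
Raw ratio (divide by min = 0.8885): C: 6.0, H: 5.002, Cl: 1.0
Multiply by 1 to clear fractions: C: 6.0 ~= 6, H: 5.002 ~= 5, Cl: 1.0 ~= 1
Reduce by GCD to get the simplest whole-number ratio:

6:5:1


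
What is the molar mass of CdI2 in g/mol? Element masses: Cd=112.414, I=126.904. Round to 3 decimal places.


M = sum(count * atomic_mass) over atoms.
M = 1*112.414 + 2*126.904
M = 112.414 + 253.808
M = 366.222 g/mol, rounded to 3 dp:

366.222 g/mol


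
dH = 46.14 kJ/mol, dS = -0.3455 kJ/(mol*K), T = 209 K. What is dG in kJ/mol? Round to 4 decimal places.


Gibbs: dG = dH - T*dS (consistent units, dS already in kJ/(mol*K)).
T*dS = 209 * -0.3455 = -72.2095
dG = 46.14 - (-72.2095)
dG = 118.3495 kJ/mol, rounded to 4 dp:

118.3495 kJ/mol


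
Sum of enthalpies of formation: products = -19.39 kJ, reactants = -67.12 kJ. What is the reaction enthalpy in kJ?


dH_rxn = sum(dH_f products) - sum(dH_f reactants)
dH_rxn = -19.39 - (-67.12)
dH_rxn = 47.73 kJ:

47.73 kJ


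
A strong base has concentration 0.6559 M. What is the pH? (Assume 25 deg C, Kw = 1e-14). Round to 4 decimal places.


A strong base dissociates completely, so [OH-] equals the given concentration.
pOH = -log10([OH-]) = -log10(0.6559) = 0.183162
pH = 14 - pOH = 14 - 0.183162
pH = 13.816838, rounded to 4 dp:

13.8168


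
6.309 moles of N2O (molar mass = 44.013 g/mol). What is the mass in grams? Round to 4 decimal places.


mass = n * M
mass = 6.309 * 44.013
mass = 277.678017 g, rounded to 4 dp:

277.6780 g


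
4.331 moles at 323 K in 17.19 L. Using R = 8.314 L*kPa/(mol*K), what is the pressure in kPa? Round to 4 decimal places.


PV = nRT, solve for P = nRT / V.
nRT = 4.331 * 8.314 * 323 = 11630.5627
P = 11630.5627 / 17.19
P = 676.58887144 kPa, rounded to 4 dp:

676.5889 kPa


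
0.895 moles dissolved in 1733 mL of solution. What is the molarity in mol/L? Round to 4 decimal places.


Convert volume to liters: V_L = V_mL / 1000.
V_L = 1733 / 1000 = 1.733 L
M = n / V_L = 0.895 / 1.733
M = 0.51644547 mol/L, rounded to 4 dp:

0.5164 mol/L


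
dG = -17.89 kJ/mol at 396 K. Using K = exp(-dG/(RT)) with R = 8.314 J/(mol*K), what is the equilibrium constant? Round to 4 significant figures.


dG is in kJ/mol; multiply by 1000 to match R in J/(mol*K).
RT = 8.314 * 396 = 3292.344 J/mol
exponent = -dG*1000 / (RT) = -(-17.89*1000) / 3292.344 = 5.43381858
K = exp(5.43381858)
K = 229.02212, rounded to 4 significant figures:

229.0


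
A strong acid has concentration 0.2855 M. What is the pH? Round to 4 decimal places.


A strong acid dissociates completely, so [H+] equals the given concentration.
pH = -log10([H+]) = -log10(0.2855)
pH = 0.54439389, rounded to 4 dp:

0.5444


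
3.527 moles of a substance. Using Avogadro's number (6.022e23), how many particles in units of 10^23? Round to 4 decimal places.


N = n * NA, then divide by 1e23 for the requested units.
N / 1e23 = n * 6.022
N / 1e23 = 3.527 * 6.022
N / 1e23 = 21.239594, rounded to 4 dp:

21.2396


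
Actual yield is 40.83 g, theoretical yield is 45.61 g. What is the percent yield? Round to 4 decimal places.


% yield = 100 * actual / theoretical
% yield = 100 * 40.83 / 45.61
% yield = 89.51984214 %, rounded to 4 dp:

89.5198 %


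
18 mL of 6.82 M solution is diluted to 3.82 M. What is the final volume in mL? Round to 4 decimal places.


Dilution: M1*V1 = M2*V2, solve for V2.
V2 = M1*V1 / M2
V2 = 6.82 * 18 / 3.82
V2 = 122.76 / 3.82
V2 = 32.13612565 mL, rounded to 4 dp:

32.1361 mL


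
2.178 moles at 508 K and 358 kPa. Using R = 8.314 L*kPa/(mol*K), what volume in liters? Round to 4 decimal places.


PV = nRT, solve for V = nRT / P.
nRT = 2.178 * 8.314 * 508 = 9198.8091
V = 9198.8091 / 358
V = 25.69499749 L, rounded to 4 dp:

25.6950 L


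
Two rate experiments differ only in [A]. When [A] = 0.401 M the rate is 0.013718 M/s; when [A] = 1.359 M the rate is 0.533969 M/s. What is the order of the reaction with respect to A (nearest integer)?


Rate is proportional to [A]^n, so rate2/rate1 = ([A]2/[A]1)^n. Take logs to solve for n.
rate2/rate1 = 0.533969 / 0.013718 = 38.9247
[A]2/[A]1 = 1.359 / 0.401 = 3.389
n = ln(38.9247) / ln(3.389) = 3.0
Nearest integer order:

3


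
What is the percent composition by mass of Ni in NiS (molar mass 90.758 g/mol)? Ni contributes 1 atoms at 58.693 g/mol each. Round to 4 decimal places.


pct = 100 * (n_elem * M_elem) / M_total
mass_contribution = 1 * 58.693 = 58.693 g/mol
pct = 100 * 58.693 / 90.758
pct = 64.66978118 %, rounded to 4 dp:

64.6698 %


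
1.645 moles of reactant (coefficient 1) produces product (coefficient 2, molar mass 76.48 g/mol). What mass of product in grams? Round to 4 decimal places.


Use the coefficient ratio to convert reactant moles to product moles, then multiply by the product's molar mass.
moles_P = moles_R * (coeff_P / coeff_R) = 1.645 * (2/1) = 3.29
mass_P = moles_P * M_P = 3.29 * 76.48
mass_P = 251.6192 g, rounded to 4 dp:

251.6192 g


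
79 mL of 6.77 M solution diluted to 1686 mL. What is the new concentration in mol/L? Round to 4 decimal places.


Dilution: M1*V1 = M2*V2, solve for M2.
M2 = M1*V1 / V2
M2 = 6.77 * 79 / 1686
M2 = 534.83 / 1686
M2 = 0.31721827 mol/L, rounded to 4 dp:

0.3172 mol/L


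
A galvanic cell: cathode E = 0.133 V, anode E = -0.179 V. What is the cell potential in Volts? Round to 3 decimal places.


Standard cell potential: E_cell = E_cathode - E_anode.
E_cell = 0.133 - (-0.179)
E_cell = 0.312 V, rounded to 3 dp:

0.312 V


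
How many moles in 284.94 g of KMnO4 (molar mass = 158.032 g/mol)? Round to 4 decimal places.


n = mass / M
n = 284.94 / 158.032
n = 1.80305255 mol, rounded to 4 dp:

1.8031 mol


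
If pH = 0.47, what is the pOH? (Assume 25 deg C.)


At 25 deg C, pH + pOH = 14.
pOH = 14 - pH = 14 - 0.47
pOH = 13.53:

13.53


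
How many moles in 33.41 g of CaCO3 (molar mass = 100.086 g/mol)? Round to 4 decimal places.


n = mass / M
n = 33.41 / 100.086
n = 0.33381292 mol, rounded to 4 dp:

0.3338 mol


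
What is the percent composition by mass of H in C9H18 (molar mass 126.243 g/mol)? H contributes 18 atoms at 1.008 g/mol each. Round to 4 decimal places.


pct = 100 * (n_elem * M_elem) / M_total
mass_contribution = 18 * 1.008 = 18.144 g/mol
pct = 100 * 18.144 / 126.243
pct = 14.37228203 %, rounded to 4 dp:

14.3723 %


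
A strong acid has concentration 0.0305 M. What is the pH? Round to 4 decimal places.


A strong acid dissociates completely, so [H+] equals the given concentration.
pH = -log10([H+]) = -log10(0.0305)
pH = 1.51570016, rounded to 4 dp:

1.5157


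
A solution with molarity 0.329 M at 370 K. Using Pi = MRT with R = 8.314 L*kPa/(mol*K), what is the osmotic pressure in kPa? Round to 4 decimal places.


Osmotic pressure (van't Hoff): Pi = M*R*T.
RT = 8.314 * 370 = 3076.18
Pi = 0.329 * 3076.18
Pi = 1012.06322 kPa, rounded to 4 dp:

1012.0632 kPa


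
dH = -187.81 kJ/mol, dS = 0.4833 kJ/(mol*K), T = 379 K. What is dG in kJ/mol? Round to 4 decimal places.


Gibbs: dG = dH - T*dS (consistent units, dS already in kJ/(mol*K)).
T*dS = 379 * 0.4833 = 183.1707
dG = -187.81 - (183.1707)
dG = -370.9807 kJ/mol, rounded to 4 dp:

-370.9807 kJ/mol


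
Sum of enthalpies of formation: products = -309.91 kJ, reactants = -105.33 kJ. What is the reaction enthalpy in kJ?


dH_rxn = sum(dH_f products) - sum(dH_f reactants)
dH_rxn = -309.91 - (-105.33)
dH_rxn = -204.58 kJ:

-204.58 kJ


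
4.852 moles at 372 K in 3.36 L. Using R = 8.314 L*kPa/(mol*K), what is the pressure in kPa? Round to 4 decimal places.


PV = nRT, solve for P = nRT / V.
nRT = 4.852 * 8.314 * 372 = 15006.3044
P = 15006.3044 / 3.36
P = 4466.16202381 kPa, rounded to 4 dp:

4466.1620 kPa


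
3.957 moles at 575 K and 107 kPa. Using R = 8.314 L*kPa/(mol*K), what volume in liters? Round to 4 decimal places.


PV = nRT, solve for V = nRT / P.
nRT = 3.957 * 8.314 * 575 = 18916.6363
V = 18916.6363 / 107
V = 176.79099346 L, rounded to 4 dp:

176.7910 L


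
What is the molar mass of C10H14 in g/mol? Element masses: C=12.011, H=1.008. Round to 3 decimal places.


M = sum(count * atomic_mass) over atoms.
M = 10*12.011 + 14*1.008
M = 120.11 + 14.112
M = 134.222 g/mol, rounded to 3 dp:

134.222 g/mol


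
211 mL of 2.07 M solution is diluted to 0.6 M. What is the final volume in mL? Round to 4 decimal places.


Dilution: M1*V1 = M2*V2, solve for V2.
V2 = M1*V1 / M2
V2 = 2.07 * 211 / 0.6
V2 = 436.77 / 0.6
V2 = 727.95 mL, rounded to 4 dp:

727.9500 mL


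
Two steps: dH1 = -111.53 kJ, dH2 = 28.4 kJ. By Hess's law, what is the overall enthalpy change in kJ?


Hess's law: enthalpy is a state function, so add the step enthalpies.
dH_total = dH1 + dH2 = -111.53 + (28.4)
dH_total = -83.13 kJ:

-83.13 kJ


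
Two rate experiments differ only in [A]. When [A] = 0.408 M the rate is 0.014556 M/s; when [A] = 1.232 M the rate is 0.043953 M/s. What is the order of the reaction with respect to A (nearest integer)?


Rate is proportional to [A]^n, so rate2/rate1 = ([A]2/[A]1)^n. Take logs to solve for n.
rate2/rate1 = 0.043953 / 0.014556 = 3.0196
[A]2/[A]1 = 1.232 / 0.408 = 3.0196
n = ln(3.0196) / ln(3.0196) = 1.0
Nearest integer order:

1


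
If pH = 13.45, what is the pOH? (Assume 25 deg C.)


At 25 deg C, pH + pOH = 14.
pOH = 14 - pH = 14 - 13.45
pOH = 0.55:

0.55


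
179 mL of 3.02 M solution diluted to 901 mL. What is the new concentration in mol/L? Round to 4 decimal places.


Dilution: M1*V1 = M2*V2, solve for M2.
M2 = M1*V1 / V2
M2 = 3.02 * 179 / 901
M2 = 540.58 / 901
M2 = 0.5999778 mol/L, rounded to 4 dp:

0.6000 mol/L


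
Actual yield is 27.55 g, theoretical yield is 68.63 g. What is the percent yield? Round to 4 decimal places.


% yield = 100 * actual / theoretical
% yield = 100 * 27.55 / 68.63
% yield = 40.1427947 %, rounded to 4 dp:

40.1428 %


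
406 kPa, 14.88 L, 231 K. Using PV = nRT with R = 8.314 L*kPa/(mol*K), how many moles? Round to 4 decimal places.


PV = nRT, solve for n = PV / (RT).
PV = 406 * 14.88 = 6041.28
RT = 8.314 * 231 = 1920.534
n = 6041.28 / 1920.534
n = 3.14562512 mol, rounded to 4 dp:

3.1456 mol


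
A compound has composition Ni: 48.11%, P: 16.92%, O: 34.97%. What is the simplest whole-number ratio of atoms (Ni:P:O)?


Assume 100 g of compound, divide each mass% by atomic mass to get moles, then normalize by the smallest to get a raw atom ratio.
Moles per 100 g: Ni: 48.11/58.693 = 0.8197, P: 16.92/30.974 = 0.5463, O: 34.97/15.999 = 2.1858
Raw ratio (divide by min = 0.5463): Ni: 1.501, P: 1.0, O: 4.001
Multiply by 2 to clear fractions: Ni: 3.001 ~= 3, P: 2.0 ~= 2, O: 8.003 ~= 8
Reduce by GCD to get the simplest whole-number ratio:

3:2:8


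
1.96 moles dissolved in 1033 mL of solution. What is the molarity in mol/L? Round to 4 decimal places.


Convert volume to liters: V_L = V_mL / 1000.
V_L = 1033 / 1000 = 1.033 L
M = n / V_L = 1.96 / 1.033
M = 1.89738625 mol/L, rounded to 4 dp:

1.8974 mol/L


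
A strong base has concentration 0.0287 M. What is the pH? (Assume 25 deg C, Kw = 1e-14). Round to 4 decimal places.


A strong base dissociates completely, so [OH-] equals the given concentration.
pOH = -log10([OH-]) = -log10(0.0287) = 1.542118
pH = 14 - pOH = 14 - 1.542118
pH = 12.457882, rounded to 4 dp:

12.4579


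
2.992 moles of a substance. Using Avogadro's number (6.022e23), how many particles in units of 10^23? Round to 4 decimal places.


N = n * NA, then divide by 1e23 for the requested units.
N / 1e23 = n * 6.022
N / 1e23 = 2.992 * 6.022
N / 1e23 = 18.017824, rounded to 4 dp:

18.0178


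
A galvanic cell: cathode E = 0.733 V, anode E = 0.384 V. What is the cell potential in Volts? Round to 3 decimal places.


Standard cell potential: E_cell = E_cathode - E_anode.
E_cell = 0.733 - (0.384)
E_cell = 0.349 V, rounded to 3 dp:

0.349 V


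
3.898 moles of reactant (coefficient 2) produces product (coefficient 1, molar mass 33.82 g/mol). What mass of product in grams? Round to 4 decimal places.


Use the coefficient ratio to convert reactant moles to product moles, then multiply by the product's molar mass.
moles_P = moles_R * (coeff_P / coeff_R) = 3.898 * (1/2) = 1.949
mass_P = moles_P * M_P = 1.949 * 33.82
mass_P = 65.91518 g, rounded to 4 dp:

65.9152 g


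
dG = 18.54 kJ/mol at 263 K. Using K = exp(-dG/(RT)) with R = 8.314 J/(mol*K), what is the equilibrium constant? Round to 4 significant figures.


dG is in kJ/mol; multiply by 1000 to match R in J/(mol*K).
RT = 8.314 * 263 = 2186.582 J/mol
exponent = -dG*1000 / (RT) = -(18.54*1000) / 2186.582 = -8.47898684
K = exp(-8.47898684)
K = 0.00020778912, rounded to 4 significant figures:

0.0002078


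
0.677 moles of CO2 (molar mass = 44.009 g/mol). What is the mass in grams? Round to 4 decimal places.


mass = n * M
mass = 0.677 * 44.009
mass = 29.794093 g, rounded to 4 dp:

29.7941 g


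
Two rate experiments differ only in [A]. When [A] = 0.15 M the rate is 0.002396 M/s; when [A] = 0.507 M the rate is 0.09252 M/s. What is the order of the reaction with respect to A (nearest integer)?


Rate is proportional to [A]^n, so rate2/rate1 = ([A]2/[A]1)^n. Take logs to solve for n.
rate2/rate1 = 0.09252 / 0.002396 = 38.6144
[A]2/[A]1 = 0.507 / 0.15 = 3.38
n = ln(38.6144) / ln(3.38) = 3.0
Nearest integer order:

3


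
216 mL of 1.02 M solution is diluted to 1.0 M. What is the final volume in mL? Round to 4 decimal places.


Dilution: M1*V1 = M2*V2, solve for V2.
V2 = M1*V1 / M2
V2 = 1.02 * 216 / 1.0
V2 = 220.32 / 1.0
V2 = 220.32 mL, rounded to 4 dp:

220.3200 mL


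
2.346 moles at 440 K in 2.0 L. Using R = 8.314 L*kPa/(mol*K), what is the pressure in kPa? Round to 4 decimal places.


PV = nRT, solve for P = nRT / V.
nRT = 2.346 * 8.314 * 440 = 8582.0434
P = 8582.0434 / 2.0
P = 4291.0217 kPa, rounded to 4 dp:

4291.0217 kPa


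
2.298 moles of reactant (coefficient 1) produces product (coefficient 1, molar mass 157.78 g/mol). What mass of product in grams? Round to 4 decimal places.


Use the coefficient ratio to convert reactant moles to product moles, then multiply by the product's molar mass.
moles_P = moles_R * (coeff_P / coeff_R) = 2.298 * (1/1) = 2.298
mass_P = moles_P * M_P = 2.298 * 157.78
mass_P = 362.57844 g, rounded to 4 dp:

362.5784 g


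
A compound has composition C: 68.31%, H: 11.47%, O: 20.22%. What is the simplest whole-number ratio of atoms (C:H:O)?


Assume 100 g of compound, divide each mass% by atomic mass to get moles, then normalize by the smallest to get a raw atom ratio.
Moles per 100 g: C: 68.31/12.011 = 5.6873, H: 11.47/1.008 = 11.379, O: 20.22/15.999 = 1.2638
Raw ratio (divide by min = 1.2638): C: 4.5, H: 9.004, O: 1.0
Multiply by 2 to clear fractions: C: 9.0 ~= 9, H: 18.007 ~= 18, O: 2.0 ~= 2
Reduce by GCD to get the simplest whole-number ratio:

9:18:2


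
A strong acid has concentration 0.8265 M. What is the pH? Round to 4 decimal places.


A strong acid dissociates completely, so [H+] equals the given concentration.
pH = -log10([H+]) = -log10(0.8265)
pH = 0.08275714, rounded to 4 dp:

0.0828


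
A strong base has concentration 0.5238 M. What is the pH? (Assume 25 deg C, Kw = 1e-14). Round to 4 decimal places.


A strong base dissociates completely, so [OH-] equals the given concentration.
pOH = -log10([OH-]) = -log10(0.5238) = 0.280835
pH = 14 - pOH = 14 - 0.280835
pH = 13.719165, rounded to 4 dp:

13.7192


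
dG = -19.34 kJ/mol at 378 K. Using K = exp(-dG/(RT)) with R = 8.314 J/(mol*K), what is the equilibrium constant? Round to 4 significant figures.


dG is in kJ/mol; multiply by 1000 to match R in J/(mol*K).
RT = 8.314 * 378 = 3142.692 J/mol
exponent = -dG*1000 / (RT) = -(-19.34*1000) / 3142.692 = 6.15395973
K = exp(6.15395973)
K = 470.57706, rounded to 4 significant figures:

470.6


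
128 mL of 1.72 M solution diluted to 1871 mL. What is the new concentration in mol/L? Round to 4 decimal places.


Dilution: M1*V1 = M2*V2, solve for M2.
M2 = M1*V1 / V2
M2 = 1.72 * 128 / 1871
M2 = 220.16 / 1871
M2 = 0.1176697 mol/L, rounded to 4 dp:

0.1177 mol/L


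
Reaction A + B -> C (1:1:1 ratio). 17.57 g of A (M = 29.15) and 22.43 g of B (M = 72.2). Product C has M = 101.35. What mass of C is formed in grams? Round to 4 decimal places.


Find moles of each reactant; the smaller value is the limiting reagent in a 1:1:1 reaction, so moles_C equals moles of the limiter.
n_A = mass_A / M_A = 17.57 / 29.15 = 0.602744 mol
n_B = mass_B / M_B = 22.43 / 72.2 = 0.310665 mol
Limiting reagent: B (smaller), n_limiting = 0.310665 mol
mass_C = n_limiting * M_C = 0.310665 * 101.35
mass_C = 31.48589775 g, rounded to 4 dp:

31.4859 g


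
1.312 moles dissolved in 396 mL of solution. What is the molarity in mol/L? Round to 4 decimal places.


Convert volume to liters: V_L = V_mL / 1000.
V_L = 396 / 1000 = 0.396 L
M = n / V_L = 1.312 / 0.396
M = 3.31313131 mol/L, rounded to 4 dp:

3.3131 mol/L


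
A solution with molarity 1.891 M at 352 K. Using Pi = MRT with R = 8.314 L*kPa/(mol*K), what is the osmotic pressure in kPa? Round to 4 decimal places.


Osmotic pressure (van't Hoff): Pi = M*R*T.
RT = 8.314 * 352 = 2926.528
Pi = 1.891 * 2926.528
Pi = 5534.064448 kPa, rounded to 4 dp:

5534.0644 kPa


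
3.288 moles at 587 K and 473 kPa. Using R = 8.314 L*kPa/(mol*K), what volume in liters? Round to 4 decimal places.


PV = nRT, solve for V = nRT / P.
nRT = 3.288 * 8.314 * 587 = 16046.4856
V = 16046.4856 / 473
V = 33.9249167 L, rounded to 4 dp:

33.9249 L


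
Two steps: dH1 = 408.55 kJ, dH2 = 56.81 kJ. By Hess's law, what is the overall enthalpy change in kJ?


Hess's law: enthalpy is a state function, so add the step enthalpies.
dH_total = dH1 + dH2 = 408.55 + (56.81)
dH_total = 465.36 kJ:

465.36 kJ


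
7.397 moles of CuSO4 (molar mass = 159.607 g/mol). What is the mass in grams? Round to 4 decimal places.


mass = n * M
mass = 7.397 * 159.607
mass = 1180.612979 g, rounded to 4 dp:

1180.6130 g


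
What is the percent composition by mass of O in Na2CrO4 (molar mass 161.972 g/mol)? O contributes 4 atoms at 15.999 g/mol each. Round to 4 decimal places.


pct = 100 * (n_elem * M_elem) / M_total
mass_contribution = 4 * 15.999 = 63.996 g/mol
pct = 100 * 63.996 / 161.972
pct = 39.51053268 %, rounded to 4 dp:

39.5105 %


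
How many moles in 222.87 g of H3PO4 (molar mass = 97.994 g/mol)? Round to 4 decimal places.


n = mass / M
n = 222.87 / 97.994
n = 2.27432292 mol, rounded to 4 dp:

2.2743 mol


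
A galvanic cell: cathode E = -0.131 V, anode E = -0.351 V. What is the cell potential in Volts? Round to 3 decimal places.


Standard cell potential: E_cell = E_cathode - E_anode.
E_cell = -0.131 - (-0.351)
E_cell = 0.22 V, rounded to 3 dp:

0.220 V


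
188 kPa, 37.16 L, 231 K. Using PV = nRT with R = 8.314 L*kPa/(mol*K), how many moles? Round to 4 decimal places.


PV = nRT, solve for n = PV / (RT).
PV = 188 * 37.16 = 6986.08
RT = 8.314 * 231 = 1920.534
n = 6986.08 / 1920.534
n = 3.63757163 mol, rounded to 4 dp:

3.6376 mol


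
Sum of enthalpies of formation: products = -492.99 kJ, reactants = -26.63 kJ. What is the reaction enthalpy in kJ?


dH_rxn = sum(dH_f products) - sum(dH_f reactants)
dH_rxn = -492.99 - (-26.63)
dH_rxn = -466.36 kJ:

-466.36 kJ


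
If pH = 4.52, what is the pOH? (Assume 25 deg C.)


At 25 deg C, pH + pOH = 14.
pOH = 14 - pH = 14 - 4.52
pOH = 9.48:

9.48


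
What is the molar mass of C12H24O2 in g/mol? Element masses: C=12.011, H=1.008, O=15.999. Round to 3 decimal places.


M = sum(count * atomic_mass) over atoms.
M = 12*12.011 + 24*1.008 + 2*15.999
M = 144.132 + 24.192 + 31.998
M = 200.322 g/mol, rounded to 3 dp:

200.322 g/mol


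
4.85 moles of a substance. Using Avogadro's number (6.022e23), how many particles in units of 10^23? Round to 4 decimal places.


N = n * NA, then divide by 1e23 for the requested units.
N / 1e23 = n * 6.022
N / 1e23 = 4.85 * 6.022
N / 1e23 = 29.2067, rounded to 4 dp:

29.2067


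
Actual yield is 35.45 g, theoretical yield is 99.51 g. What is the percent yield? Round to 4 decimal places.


% yield = 100 * actual / theoretical
% yield = 100 * 35.45 / 99.51
% yield = 35.62456035 %, rounded to 4 dp:

35.6246 %


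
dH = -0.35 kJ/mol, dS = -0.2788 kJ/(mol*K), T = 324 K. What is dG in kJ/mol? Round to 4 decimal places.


Gibbs: dG = dH - T*dS (consistent units, dS already in kJ/(mol*K)).
T*dS = 324 * -0.2788 = -90.3312
dG = -0.35 - (-90.3312)
dG = 89.9812 kJ/mol, rounded to 4 dp:

89.9812 kJ/mol


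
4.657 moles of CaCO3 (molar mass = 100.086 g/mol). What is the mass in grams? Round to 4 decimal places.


mass = n * M
mass = 4.657 * 100.086
mass = 466.100502 g, rounded to 4 dp:

466.1005 g


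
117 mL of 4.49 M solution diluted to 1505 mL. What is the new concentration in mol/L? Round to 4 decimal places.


Dilution: M1*V1 = M2*V2, solve for M2.
M2 = M1*V1 / V2
M2 = 4.49 * 117 / 1505
M2 = 525.33 / 1505
M2 = 0.34905648 mol/L, rounded to 4 dp:

0.3491 mol/L


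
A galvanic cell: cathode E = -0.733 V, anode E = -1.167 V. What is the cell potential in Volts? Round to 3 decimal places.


Standard cell potential: E_cell = E_cathode - E_anode.
E_cell = -0.733 - (-1.167)
E_cell = 0.434 V, rounded to 3 dp:

0.434 V


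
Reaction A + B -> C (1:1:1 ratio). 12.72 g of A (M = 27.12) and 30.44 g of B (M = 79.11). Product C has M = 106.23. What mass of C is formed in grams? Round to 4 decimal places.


Find moles of each reactant; the smaller value is the limiting reagent in a 1:1:1 reaction, so moles_C equals moles of the limiter.
n_A = mass_A / M_A = 12.72 / 27.12 = 0.469027 mol
n_B = mass_B / M_B = 30.44 / 79.11 = 0.384781 mol
Limiting reagent: B (smaller), n_limiting = 0.384781 mol
mass_C = n_limiting * M_C = 0.384781 * 106.23
mass_C = 40.87528563 g, rounded to 4 dp:

40.8753 g


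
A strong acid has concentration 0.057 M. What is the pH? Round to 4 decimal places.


A strong acid dissociates completely, so [H+] equals the given concentration.
pH = -log10([H+]) = -log10(0.057)
pH = 1.24412514, rounded to 4 dp:

1.2441


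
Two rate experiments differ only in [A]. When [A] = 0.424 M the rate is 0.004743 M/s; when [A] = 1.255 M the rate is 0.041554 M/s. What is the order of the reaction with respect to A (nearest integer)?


Rate is proportional to [A]^n, so rate2/rate1 = ([A]2/[A]1)^n. Take logs to solve for n.
rate2/rate1 = 0.041554 / 0.004743 = 8.7611
[A]2/[A]1 = 1.255 / 0.424 = 2.9599
n = ln(8.7611) / ln(2.9599) = 2.0
Nearest integer order:

2


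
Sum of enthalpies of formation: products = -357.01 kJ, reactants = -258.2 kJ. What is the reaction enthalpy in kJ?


dH_rxn = sum(dH_f products) - sum(dH_f reactants)
dH_rxn = -357.01 - (-258.2)
dH_rxn = -98.81 kJ:

-98.81 kJ


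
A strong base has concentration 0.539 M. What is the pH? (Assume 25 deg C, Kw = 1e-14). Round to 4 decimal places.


A strong base dissociates completely, so [OH-] equals the given concentration.
pOH = -log10([OH-]) = -log10(0.539) = 0.268411
pH = 14 - pOH = 14 - 0.268411
pH = 13.731589, rounded to 4 dp:

13.7316


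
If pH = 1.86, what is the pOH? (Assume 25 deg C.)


At 25 deg C, pH + pOH = 14.
pOH = 14 - pH = 14 - 1.86
pOH = 12.14:

12.14


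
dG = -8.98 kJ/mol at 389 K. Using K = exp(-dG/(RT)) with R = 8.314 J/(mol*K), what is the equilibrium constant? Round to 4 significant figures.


dG is in kJ/mol; multiply by 1000 to match R in J/(mol*K).
RT = 8.314 * 389 = 3234.146 J/mol
exponent = -dG*1000 / (RT) = -(-8.98*1000) / 3234.146 = 2.77662171
K = exp(2.77662171)
K = 16.064658, rounded to 4 significant figures:

16.06


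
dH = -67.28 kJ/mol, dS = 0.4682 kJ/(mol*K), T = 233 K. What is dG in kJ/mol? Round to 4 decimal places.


Gibbs: dG = dH - T*dS (consistent units, dS already in kJ/(mol*K)).
T*dS = 233 * 0.4682 = 109.0906
dG = -67.28 - (109.0906)
dG = -176.3706 kJ/mol, rounded to 4 dp:

-176.3706 kJ/mol


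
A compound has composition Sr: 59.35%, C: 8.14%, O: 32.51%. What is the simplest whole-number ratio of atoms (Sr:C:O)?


Assume 100 g of compound, divide each mass% by atomic mass to get moles, then normalize by the smallest to get a raw atom ratio.
Moles per 100 g: Sr: 59.35/87.62 = 0.6774, C: 8.14/12.011 = 0.6777, O: 32.51/15.999 = 2.032
Raw ratio (divide by min = 0.6774): Sr: 1.0, C: 1.001, O: 3.0
Multiply by 1 to clear fractions: Sr: 1.0 ~= 1, C: 1.001 ~= 1, O: 3.0 ~= 3
Reduce by GCD to get the simplest whole-number ratio:

1:1:3


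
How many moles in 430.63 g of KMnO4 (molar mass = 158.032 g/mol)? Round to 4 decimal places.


n = mass / M
n = 430.63 / 158.032
n = 2.72495444 mol, rounded to 4 dp:

2.7250 mol


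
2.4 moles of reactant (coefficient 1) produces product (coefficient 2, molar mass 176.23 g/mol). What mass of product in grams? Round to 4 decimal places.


Use the coefficient ratio to convert reactant moles to product moles, then multiply by the product's molar mass.
moles_P = moles_R * (coeff_P / coeff_R) = 2.4 * (2/1) = 4.8
mass_P = moles_P * M_P = 4.8 * 176.23
mass_P = 845.904 g, rounded to 4 dp:

845.9040 g


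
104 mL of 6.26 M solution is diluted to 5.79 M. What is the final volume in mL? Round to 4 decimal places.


Dilution: M1*V1 = M2*V2, solve for V2.
V2 = M1*V1 / M2
V2 = 6.26 * 104 / 5.79
V2 = 651.04 / 5.79
V2 = 112.44214162 mL, rounded to 4 dp:

112.4421 mL


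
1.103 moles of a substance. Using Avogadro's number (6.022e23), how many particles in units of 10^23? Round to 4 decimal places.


N = n * NA, then divide by 1e23 for the requested units.
N / 1e23 = n * 6.022
N / 1e23 = 1.103 * 6.022
N / 1e23 = 6.642266, rounded to 4 dp:

6.6423


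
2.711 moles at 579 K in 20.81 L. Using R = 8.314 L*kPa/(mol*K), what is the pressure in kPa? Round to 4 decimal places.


PV = nRT, solve for P = nRT / V.
nRT = 2.711 * 8.314 * 579 = 13050.2281
P = 13050.2281 / 20.81
P = 627.11331571 kPa, rounded to 4 dp:

627.1133 kPa


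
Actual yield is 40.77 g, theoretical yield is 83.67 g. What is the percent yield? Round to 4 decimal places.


% yield = 100 * actual / theoretical
% yield = 100 * 40.77 / 83.67
% yield = 48.72714234 %, rounded to 4 dp:

48.7271 %


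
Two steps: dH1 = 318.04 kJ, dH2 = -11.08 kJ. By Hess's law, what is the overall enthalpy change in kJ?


Hess's law: enthalpy is a state function, so add the step enthalpies.
dH_total = dH1 + dH2 = 318.04 + (-11.08)
dH_total = 306.96 kJ:

306.96 kJ


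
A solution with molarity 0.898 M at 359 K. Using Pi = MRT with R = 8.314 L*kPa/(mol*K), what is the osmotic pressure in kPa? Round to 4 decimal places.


Osmotic pressure (van't Hoff): Pi = M*R*T.
RT = 8.314 * 359 = 2984.726
Pi = 0.898 * 2984.726
Pi = 2680.283948 kPa, rounded to 4 dp:

2680.2839 kPa


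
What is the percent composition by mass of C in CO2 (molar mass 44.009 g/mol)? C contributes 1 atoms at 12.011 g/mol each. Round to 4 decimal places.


pct = 100 * (n_elem * M_elem) / M_total
mass_contribution = 1 * 12.011 = 12.011 g/mol
pct = 100 * 12.011 / 44.009
pct = 27.29214479 %, rounded to 4 dp:

27.2921 %


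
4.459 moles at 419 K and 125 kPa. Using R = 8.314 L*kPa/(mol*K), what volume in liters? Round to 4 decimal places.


PV = nRT, solve for V = nRT / P.
nRT = 4.459 * 8.314 * 419 = 15533.2208
V = 15533.2208 / 125
V = 124.2657664 L, rounded to 4 dp:

124.2658 L


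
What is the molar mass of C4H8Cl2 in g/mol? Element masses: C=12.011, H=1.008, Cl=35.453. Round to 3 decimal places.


M = sum(count * atomic_mass) over atoms.
M = 4*12.011 + 8*1.008 + 2*35.453
M = 48.044 + 8.064 + 70.906
M = 127.014 g/mol, rounded to 3 dp:

127.014 g/mol


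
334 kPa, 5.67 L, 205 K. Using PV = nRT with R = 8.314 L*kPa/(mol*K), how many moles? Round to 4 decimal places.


PV = nRT, solve for n = PV / (RT).
PV = 334 * 5.67 = 1893.78
RT = 8.314 * 205 = 1704.37
n = 1893.78 / 1704.37
n = 1.11113197 mol, rounded to 4 dp:

1.1111 mol


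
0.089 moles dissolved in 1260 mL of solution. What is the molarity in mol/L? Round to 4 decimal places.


Convert volume to liters: V_L = V_mL / 1000.
V_L = 1260 / 1000 = 1.26 L
M = n / V_L = 0.089 / 1.26
M = 0.07063492 mol/L, rounded to 4 dp:

0.0706 mol/L


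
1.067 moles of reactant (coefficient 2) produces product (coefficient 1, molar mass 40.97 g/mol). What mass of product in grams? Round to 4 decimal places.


Use the coefficient ratio to convert reactant moles to product moles, then multiply by the product's molar mass.
moles_P = moles_R * (coeff_P / coeff_R) = 1.067 * (1/2) = 0.5335
mass_P = moles_P * M_P = 0.5335 * 40.97
mass_P = 21.857495 g, rounded to 4 dp:

21.8575 g


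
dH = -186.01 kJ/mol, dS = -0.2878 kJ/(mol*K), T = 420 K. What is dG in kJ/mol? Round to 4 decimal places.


Gibbs: dG = dH - T*dS (consistent units, dS already in kJ/(mol*K)).
T*dS = 420 * -0.2878 = -120.876
dG = -186.01 - (-120.876)
dG = -65.134 kJ/mol, rounded to 4 dp:

-65.1340 kJ/mol


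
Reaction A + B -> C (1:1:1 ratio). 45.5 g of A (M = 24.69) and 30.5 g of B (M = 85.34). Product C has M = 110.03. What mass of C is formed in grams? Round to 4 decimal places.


Find moles of each reactant; the smaller value is the limiting reagent in a 1:1:1 reaction, so moles_C equals moles of the limiter.
n_A = mass_A / M_A = 45.5 / 24.69 = 1.842851 mol
n_B = mass_B / M_B = 30.5 / 85.34 = 0.357394 mol
Limiting reagent: B (smaller), n_limiting = 0.357394 mol
mass_C = n_limiting * M_C = 0.357394 * 110.03
mass_C = 39.32406182 g, rounded to 4 dp:

39.3241 g


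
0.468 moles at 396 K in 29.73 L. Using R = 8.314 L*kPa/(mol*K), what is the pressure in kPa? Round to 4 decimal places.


PV = nRT, solve for P = nRT / V.
nRT = 0.468 * 8.314 * 396 = 1540.817
P = 1540.817 / 29.73
P = 51.82700975 kPa, rounded to 4 dp:

51.8270 kPa


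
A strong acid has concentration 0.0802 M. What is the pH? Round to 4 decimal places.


A strong acid dissociates completely, so [H+] equals the given concentration.
pH = -log10([H+]) = -log10(0.0802)
pH = 1.09582563, rounded to 4 dp:

1.0958


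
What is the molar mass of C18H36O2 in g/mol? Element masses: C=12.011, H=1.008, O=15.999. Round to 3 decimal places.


M = sum(count * atomic_mass) over atoms.
M = 18*12.011 + 36*1.008 + 2*15.999
M = 216.198 + 36.288 + 31.998
M = 284.484 g/mol, rounded to 3 dp:

284.484 g/mol


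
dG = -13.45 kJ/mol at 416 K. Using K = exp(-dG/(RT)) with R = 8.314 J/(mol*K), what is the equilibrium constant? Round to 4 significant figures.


dG is in kJ/mol; multiply by 1000 to match R in J/(mol*K).
RT = 8.314 * 416 = 3458.624 J/mol
exponent = -dG*1000 / (RT) = -(-13.45*1000) / 3458.624 = 3.88882978
K = exp(3.88882978)
K = 48.853684, rounded to 4 significant figures:

48.85


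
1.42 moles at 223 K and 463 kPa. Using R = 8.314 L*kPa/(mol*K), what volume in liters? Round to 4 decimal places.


PV = nRT, solve for V = nRT / P.
nRT = 1.42 * 8.314 * 223 = 2632.7112
V = 2632.7112 / 463
V = 5.6862013 L, rounded to 4 dp:

5.6862 L


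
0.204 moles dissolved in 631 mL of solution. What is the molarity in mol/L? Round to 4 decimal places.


Convert volume to liters: V_L = V_mL / 1000.
V_L = 631 / 1000 = 0.631 L
M = n / V_L = 0.204 / 0.631
M = 0.32329635 mol/L, rounded to 4 dp:

0.3233 mol/L


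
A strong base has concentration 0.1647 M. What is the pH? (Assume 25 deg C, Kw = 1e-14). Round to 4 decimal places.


A strong base dissociates completely, so [OH-] equals the given concentration.
pOH = -log10([OH-]) = -log10(0.1647) = 0.783306
pH = 14 - pOH = 14 - 0.783306
pH = 13.216694, rounded to 4 dp:

13.2167


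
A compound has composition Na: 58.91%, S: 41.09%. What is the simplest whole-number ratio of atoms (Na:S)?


Assume 100 g of compound, divide each mass% by atomic mass to get moles, then normalize by the smallest to get a raw atom ratio.
Moles per 100 g: Na: 58.91/22.99 = 2.5624, S: 41.09/32.065 = 1.2815
Raw ratio (divide by min = 1.2815): Na: 2.0, S: 1.0
Multiply by 1 to clear fractions: Na: 2.0 ~= 2, S: 1.0 ~= 1
Reduce by GCD to get the simplest whole-number ratio:

2:1


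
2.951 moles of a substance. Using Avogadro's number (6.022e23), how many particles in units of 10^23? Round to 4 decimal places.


N = n * NA, then divide by 1e23 for the requested units.
N / 1e23 = n * 6.022
N / 1e23 = 2.951 * 6.022
N / 1e23 = 17.770922, rounded to 4 dp:

17.7709


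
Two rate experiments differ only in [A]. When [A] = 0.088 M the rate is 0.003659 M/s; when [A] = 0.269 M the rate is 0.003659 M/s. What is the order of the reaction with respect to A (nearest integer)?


Rate is proportional to [A]^n, so rate2/rate1 = ([A]2/[A]1)^n. Take logs to solve for n.
rate2/rate1 = 0.003659 / 0.003659 = 1.0
[A]2/[A]1 = 0.269 / 0.088 = 3.0568
n = ln(1.0) / ln(3.0568) = 0.0
Nearest integer order:

0


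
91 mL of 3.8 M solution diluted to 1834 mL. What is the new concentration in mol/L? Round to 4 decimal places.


Dilution: M1*V1 = M2*V2, solve for M2.
M2 = M1*V1 / V2
M2 = 3.8 * 91 / 1834
M2 = 345.8 / 1834
M2 = 0.18854962 mol/L, rounded to 4 dp:

0.1885 mol/L


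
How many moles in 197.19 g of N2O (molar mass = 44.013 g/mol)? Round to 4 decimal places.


n = mass / M
n = 197.19 / 44.013
n = 4.48026719 mol, rounded to 4 dp:

4.4803 mol


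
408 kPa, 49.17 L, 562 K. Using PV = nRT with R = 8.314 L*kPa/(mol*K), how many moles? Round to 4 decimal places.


PV = nRT, solve for n = PV / (RT).
PV = 408 * 49.17 = 20061.36
RT = 8.314 * 562 = 4672.468
n = 20061.36 / 4672.468
n = 4.29352539 mol, rounded to 4 dp:

4.2935 mol


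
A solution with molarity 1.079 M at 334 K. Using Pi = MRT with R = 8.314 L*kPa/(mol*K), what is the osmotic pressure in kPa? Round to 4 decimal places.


Osmotic pressure (van't Hoff): Pi = M*R*T.
RT = 8.314 * 334 = 2776.876
Pi = 1.079 * 2776.876
Pi = 2996.249204 kPa, rounded to 4 dp:

2996.2492 kPa


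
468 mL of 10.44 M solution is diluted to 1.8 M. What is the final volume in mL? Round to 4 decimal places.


Dilution: M1*V1 = M2*V2, solve for V2.
V2 = M1*V1 / M2
V2 = 10.44 * 468 / 1.8
V2 = 4885.92 / 1.8
V2 = 2714.4 mL, rounded to 4 dp:

2714.4000 mL


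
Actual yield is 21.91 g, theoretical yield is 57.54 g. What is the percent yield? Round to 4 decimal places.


% yield = 100 * actual / theoretical
% yield = 100 * 21.91 / 57.54
% yield = 38.07785888 %, rounded to 4 dp:

38.0779 %


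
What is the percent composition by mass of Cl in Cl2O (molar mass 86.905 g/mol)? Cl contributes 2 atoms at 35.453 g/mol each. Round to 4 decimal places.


pct = 100 * (n_elem * M_elem) / M_total
mass_contribution = 2 * 35.453 = 70.906 g/mol
pct = 100 * 70.906 / 86.905
pct = 81.59024222 %, rounded to 4 dp:

81.5902 %


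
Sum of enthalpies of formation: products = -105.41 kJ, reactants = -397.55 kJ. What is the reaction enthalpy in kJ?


dH_rxn = sum(dH_f products) - sum(dH_f reactants)
dH_rxn = -105.41 - (-397.55)
dH_rxn = 292.14 kJ:

292.14 kJ
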